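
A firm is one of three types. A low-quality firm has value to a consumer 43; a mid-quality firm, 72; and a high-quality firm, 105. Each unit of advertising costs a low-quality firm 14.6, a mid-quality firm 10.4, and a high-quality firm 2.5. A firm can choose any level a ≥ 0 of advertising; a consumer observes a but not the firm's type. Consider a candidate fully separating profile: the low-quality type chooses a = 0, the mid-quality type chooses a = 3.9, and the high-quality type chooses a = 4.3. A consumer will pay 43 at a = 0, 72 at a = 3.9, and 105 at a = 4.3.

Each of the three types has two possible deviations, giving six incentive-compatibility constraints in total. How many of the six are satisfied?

4

Low-quality (own payoff 43): to a=3.9 gives 72 − 14.6×3.9 = 15.06 → no gain ✓; to a=4.3 gives 105 − 14.6×4.3 = 42.22 → no gain ✓.
High-quality (own payoff 105 − 2.5×4.3 = 94.25): to a=0 gives 43 → no gain ✓; to a=3.9 gives 72 − 2.5×3.9 = 62.25 → no gain ✓.
Mid-quality (own payoff 72 − 10.4×3.9 = 31.44): to a=0 gives 43 → profitable ✗; to a=4.3 gives 105 − 10.4×4.3 = 60.28 → profitable ✗.
4 of the 6 constraints hold; not an equilibrium.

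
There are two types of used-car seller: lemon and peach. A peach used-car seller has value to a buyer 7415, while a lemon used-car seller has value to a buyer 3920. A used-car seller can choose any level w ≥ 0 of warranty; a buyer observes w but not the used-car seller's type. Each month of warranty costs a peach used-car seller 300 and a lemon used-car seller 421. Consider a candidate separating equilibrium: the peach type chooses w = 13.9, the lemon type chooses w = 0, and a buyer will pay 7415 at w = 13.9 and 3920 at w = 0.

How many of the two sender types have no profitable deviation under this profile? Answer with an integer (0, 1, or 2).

1

Lemon type: stay at 0 → 3920; mimic → 7415 − 421 × 13.9 = 1563.1. IC holds (3920 ≥ 1563.1).
Peach type: signal → 7415 − 300 × 13.9 = 3245; deviate to 0 → 3920. IC fails (3245 < 3920).
1 of 2 constraints hold, so this profile is not an equilibrium.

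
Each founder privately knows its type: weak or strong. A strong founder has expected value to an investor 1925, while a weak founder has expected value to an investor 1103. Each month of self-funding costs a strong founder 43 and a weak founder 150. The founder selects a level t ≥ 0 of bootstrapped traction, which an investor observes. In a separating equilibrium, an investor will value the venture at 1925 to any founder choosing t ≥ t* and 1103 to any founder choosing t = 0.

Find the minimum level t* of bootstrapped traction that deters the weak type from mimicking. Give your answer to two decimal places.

5.48

A weak founder choosing t = 0 receives 1103.
Imitating at t* instead would pay 1925 at cost 150·t*, netting 1925 − 150·t*.
Indifference: 1103 = 1925 − 150·t*, so t* = (1925 − 1103) / 150 = 5.48.
This is the weak type's binding incentive-compatibility constraint; any t ≥ 5.48 sustains separation on that side.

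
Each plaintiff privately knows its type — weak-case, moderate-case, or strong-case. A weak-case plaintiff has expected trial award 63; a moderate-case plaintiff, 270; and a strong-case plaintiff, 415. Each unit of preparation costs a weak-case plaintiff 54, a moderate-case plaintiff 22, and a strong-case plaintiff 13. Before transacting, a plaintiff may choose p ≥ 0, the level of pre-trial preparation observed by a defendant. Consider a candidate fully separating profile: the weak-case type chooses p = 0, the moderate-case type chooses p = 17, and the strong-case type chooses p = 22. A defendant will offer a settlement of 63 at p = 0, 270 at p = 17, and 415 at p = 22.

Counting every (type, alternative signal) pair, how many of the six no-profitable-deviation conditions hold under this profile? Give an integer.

4

Strong-case (own payoff 415 − 13×22 = 129): to p=0 gives 63 → no gain ✓; to p=17 gives 270 − 13×17 = 49 → no gain ✓.
Weak-case (own payoff 63): to p=17 gives 270 − 54×17 = -648 → no gain ✓; to p=22 gives 415 − 54×22 = -773 → no gain ✓.
Moderate-case (own payoff 270 − 22×17 = -104): to p=0 gives 63 → profitable ✗; to p=22 gives 415 − 22×22 = -69 → profitable ✗.
4 of the 6 constraints hold; not an equilibrium.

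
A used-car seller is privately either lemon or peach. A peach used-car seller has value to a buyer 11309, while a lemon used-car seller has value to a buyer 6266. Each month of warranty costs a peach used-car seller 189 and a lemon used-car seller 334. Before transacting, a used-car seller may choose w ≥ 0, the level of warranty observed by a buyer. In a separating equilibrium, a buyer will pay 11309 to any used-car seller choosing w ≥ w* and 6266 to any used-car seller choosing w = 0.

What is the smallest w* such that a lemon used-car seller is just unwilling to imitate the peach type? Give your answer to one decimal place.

A lemon used-car seller choosing w = 0 receives 6266.
Imitating at w* instead would pay 11309 at cost 334·w*, netting 11309 − 334·w*.
Indifference: 6266 = 11309 − 334·w*, so w* = (11309 − 6266) / 334 ≈ 15.1.
This is the lemon type's binding incentive-compatibility constraint; any w ≥ 15.1 sustains separation on that side.

15.1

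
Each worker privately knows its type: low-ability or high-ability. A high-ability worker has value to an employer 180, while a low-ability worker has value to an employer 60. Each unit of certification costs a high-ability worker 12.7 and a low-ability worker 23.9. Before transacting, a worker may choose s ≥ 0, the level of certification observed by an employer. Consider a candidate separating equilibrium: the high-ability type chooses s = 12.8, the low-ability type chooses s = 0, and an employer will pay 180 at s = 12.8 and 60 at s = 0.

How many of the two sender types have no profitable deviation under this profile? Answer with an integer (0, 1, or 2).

Low-ability type: stay at 0 → 60; mimic → 180 − 23.9 × 12.8 = -125.92. IC holds (60 ≥ -125.92).
High-ability type: signal → 180 − 12.7 × 12.8 = 17.44; deviate to 0 → 60. IC fails (17.44 < 60).
1 of 2 constraints hold, so this profile is not an equilibrium.

1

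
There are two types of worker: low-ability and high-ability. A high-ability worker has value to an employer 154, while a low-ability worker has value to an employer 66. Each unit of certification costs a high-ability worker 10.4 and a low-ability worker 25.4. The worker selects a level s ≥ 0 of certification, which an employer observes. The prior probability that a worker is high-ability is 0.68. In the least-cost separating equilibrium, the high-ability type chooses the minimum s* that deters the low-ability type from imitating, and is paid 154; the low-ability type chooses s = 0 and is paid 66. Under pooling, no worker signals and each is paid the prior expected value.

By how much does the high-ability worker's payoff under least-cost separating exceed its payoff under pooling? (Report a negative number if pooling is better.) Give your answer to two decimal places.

Least-cost separating signal: s* solves 66 = 154 − 25.4·s*, so s* = (154 − 66)/25.4 ≈ 3.4646.
High-ability type's separating payoff: 154 − 10.4 × s* = 154 − 10.4 × (154 − 66)/25.4 = 154 − 915.2/25.4 ≈ 117.9685.
Pooling payoff: 0.68 × 154 + 0.32 × 66 = 125.84.
Difference: 117.9685 − 125.84 = -7.8715, i.e. -7.87 to two decimal places.
The high-ability type would prefer the pooling outcome.

-7.87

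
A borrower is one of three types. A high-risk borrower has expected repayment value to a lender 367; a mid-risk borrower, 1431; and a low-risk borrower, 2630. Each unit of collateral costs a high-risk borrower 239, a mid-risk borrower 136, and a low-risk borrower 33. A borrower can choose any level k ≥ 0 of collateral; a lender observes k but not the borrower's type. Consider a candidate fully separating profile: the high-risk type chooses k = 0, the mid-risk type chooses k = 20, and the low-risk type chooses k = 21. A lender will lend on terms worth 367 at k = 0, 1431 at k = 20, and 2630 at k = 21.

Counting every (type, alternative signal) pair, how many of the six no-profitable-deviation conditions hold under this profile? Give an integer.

Low-risk (own payoff 2630 − 33×21 = 1937): to k=0 gives 367 → no gain ✓; to k=20 gives 1431 − 33×20 = 771 → no gain ✓.
High-risk (own payoff 367): to k=20 gives 1431 − 239×20 = -3349 → no gain ✓; to k=21 gives 2630 − 239×21 = -2389 → no gain ✓.
Mid-risk (own payoff 1431 − 136×20 = -1289): to k=0 gives 367 → profitable ✗; to k=21 gives 2630 − 136×21 = -226 → profitable ✗.
4 of the 6 constraints hold; not an equilibrium.

4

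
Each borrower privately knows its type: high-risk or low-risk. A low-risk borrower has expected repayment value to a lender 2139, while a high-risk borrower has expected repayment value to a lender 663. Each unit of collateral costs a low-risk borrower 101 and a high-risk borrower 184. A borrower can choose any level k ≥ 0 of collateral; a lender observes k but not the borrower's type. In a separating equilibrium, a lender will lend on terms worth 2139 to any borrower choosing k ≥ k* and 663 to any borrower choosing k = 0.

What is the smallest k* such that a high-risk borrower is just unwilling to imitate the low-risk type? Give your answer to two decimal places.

8.02

A high-risk borrower choosing k = 0 receives 663.
Imitating at k* instead would pay 2139 at cost 184·k*, netting 2139 − 184·k*.
Indifference: 663 = 2139 − 184·k*, so k* = (2139 − 663) / 184 ≈ 8.02.
This is the high-risk type's binding incentive-compatibility constraint; any k ≥ 8.02 sustains separation on that side.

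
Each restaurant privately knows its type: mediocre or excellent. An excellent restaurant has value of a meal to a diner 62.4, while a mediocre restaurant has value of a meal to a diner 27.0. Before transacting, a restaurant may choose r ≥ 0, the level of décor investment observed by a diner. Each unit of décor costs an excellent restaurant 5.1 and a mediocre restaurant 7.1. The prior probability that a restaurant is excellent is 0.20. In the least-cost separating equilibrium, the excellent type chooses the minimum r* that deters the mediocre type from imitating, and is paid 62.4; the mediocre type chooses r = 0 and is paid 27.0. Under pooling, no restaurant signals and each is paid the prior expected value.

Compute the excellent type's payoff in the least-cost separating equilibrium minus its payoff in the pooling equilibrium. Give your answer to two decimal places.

2.89

Least-cost separating signal: r* solves 27.0 = 62.4 − 7.1·r*, so r* = (62.4 − 27.0)/7.1 ≈ 4.9859.
Excellent type's separating payoff: 62.4 − 5.1 × r* = 62.4 − 5.1 × (62.4 − 27.0)/7.1 = 62.4 − 180.54/7.1 ≈ 36.9718.
Pooling payoff: 0.20 × 62.4 + 0.80 × 27.0 = 34.08.
Difference: 36.9718 − 34.08 = 2.8918, i.e. 2.89 to two decimal places.
The excellent type prefers to separate.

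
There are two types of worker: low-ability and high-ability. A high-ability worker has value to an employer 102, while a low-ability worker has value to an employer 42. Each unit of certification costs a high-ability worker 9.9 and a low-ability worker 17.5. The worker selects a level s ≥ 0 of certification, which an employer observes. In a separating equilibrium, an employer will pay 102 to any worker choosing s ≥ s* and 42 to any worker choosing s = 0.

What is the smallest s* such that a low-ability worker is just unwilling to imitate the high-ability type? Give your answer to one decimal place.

A low-ability worker choosing s = 0 receives 42.
Imitating at s* instead would pay 102 at cost 17.5·s*, netting 102 − 17.5·s*.
Indifference: 42 = 102 − 17.5·s*, so s* = (102 − 42) / 17.5 ≈ 3.4.
This is the low-ability type's binding incentive-compatibility constraint; any s ≥ 3.4 sustains separation on that side.

3.4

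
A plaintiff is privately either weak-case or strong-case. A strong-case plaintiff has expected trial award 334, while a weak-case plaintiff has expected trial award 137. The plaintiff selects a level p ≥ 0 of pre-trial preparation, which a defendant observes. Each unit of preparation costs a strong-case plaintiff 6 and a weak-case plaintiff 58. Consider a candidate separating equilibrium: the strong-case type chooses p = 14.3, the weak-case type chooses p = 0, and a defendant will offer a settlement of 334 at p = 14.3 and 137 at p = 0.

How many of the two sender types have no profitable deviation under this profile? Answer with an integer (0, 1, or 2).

Strong-case type: signal → 334 − 6 × 14.3 = 248.2; deviate to 0 → 137. IC holds (248.2 ≥ 137).
Weak-case type: stay at 0 → 137; mimic → 334 − 58 × 14.3 = -495.4. IC holds (137 ≥ -495.4).
2 of 2 constraints hold, so this is a separating equilibrium.

2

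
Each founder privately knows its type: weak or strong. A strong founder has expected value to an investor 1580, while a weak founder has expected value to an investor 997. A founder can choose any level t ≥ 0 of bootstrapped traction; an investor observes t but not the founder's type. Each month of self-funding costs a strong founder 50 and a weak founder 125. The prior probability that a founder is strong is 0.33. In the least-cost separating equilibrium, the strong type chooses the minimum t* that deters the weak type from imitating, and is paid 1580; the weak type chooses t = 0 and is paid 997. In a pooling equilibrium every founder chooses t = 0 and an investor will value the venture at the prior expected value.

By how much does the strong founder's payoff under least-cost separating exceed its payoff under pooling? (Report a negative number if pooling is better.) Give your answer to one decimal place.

157.4

Least-cost separating signal: t* solves 997 = 1580 − 125·t*, so t* = (1580 − 997)/125 = 4.664.
Strong type's separating payoff: 1580 − 50 × t* = 1580 − 50 × (1580 − 997)/125 = 1580 − 29150/125 = 1346.8.
Pooling payoff: 0.33 × 1580 + 0.67 × 997 = 1189.39.
Difference: 1346.8 − 1189.39 = 157.41, i.e. 157.4 to one decimal place.
The strong type prefers to separate.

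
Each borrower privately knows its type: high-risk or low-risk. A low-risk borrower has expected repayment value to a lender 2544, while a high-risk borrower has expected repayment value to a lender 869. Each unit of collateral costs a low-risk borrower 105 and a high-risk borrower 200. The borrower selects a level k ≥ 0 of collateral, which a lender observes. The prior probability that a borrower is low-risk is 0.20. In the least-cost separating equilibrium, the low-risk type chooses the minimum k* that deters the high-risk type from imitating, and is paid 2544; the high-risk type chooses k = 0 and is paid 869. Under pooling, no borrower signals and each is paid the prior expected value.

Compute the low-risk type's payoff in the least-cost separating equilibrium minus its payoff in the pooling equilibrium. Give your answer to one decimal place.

Least-cost separating signal: k* solves 869 = 2544 − 200·k*, so k* = (2544 − 869)/200 = 8.375.
Low-risk type's separating payoff: 2544 − 105 × k* = 2544 − 105 × (2544 − 869)/200 = 2544 − 175875/200 = 1664.625.
Pooling payoff: 0.20 × 2544 + 0.80 × 869 = 1204.
Difference: 1664.625 − 1204 = 460.625, i.e. 460.6 to one decimal place.
The low-risk type prefers to separate.

460.6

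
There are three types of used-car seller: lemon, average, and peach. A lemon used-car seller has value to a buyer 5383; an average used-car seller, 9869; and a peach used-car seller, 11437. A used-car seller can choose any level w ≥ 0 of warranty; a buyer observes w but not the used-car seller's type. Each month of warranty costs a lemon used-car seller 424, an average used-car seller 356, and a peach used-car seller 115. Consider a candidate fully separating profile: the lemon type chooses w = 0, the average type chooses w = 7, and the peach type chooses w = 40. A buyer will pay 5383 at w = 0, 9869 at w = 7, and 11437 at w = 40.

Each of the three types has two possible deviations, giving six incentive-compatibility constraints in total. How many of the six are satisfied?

4

Average (own payoff 9869 − 356×7 = 7377): to w=0 gives 5383 → no gain ✓; to w=40 gives 11437 − 356×40 = -2803 → no gain ✓.
Lemon (own payoff 5383): to w=7 gives 9869 − 424×7 = 6901 → profitable ✗; to w=40 gives 11437 − 424×40 = -5523 → no gain ✓.
Peach (own payoff 11437 − 115×40 = 6837): to w=0 gives 5383 → no gain ✓; to w=7 gives 9869 − 115×7 = 9064 → profitable ✗.
4 of the 6 constraints hold; not an equilibrium.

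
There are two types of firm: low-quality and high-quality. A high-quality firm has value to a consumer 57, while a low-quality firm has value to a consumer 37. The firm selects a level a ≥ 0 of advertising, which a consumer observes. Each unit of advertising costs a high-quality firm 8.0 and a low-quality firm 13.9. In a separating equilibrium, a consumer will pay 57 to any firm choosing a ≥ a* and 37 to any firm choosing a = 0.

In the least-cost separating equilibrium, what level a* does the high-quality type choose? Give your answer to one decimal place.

A low-quality firm choosing a = 0 receives 37.
Imitating at a* instead would pay 57 at cost 13.9·a*, netting 57 − 13.9·a*.
Indifference: 37 = 57 − 13.9·a*, so a* = (57 − 37) / 13.9 ≈ 1.4.
At a* the low-quality type's incentive constraint just binds; the high-quality type strictly prefers a* since its per-unit cost is lower.

1.4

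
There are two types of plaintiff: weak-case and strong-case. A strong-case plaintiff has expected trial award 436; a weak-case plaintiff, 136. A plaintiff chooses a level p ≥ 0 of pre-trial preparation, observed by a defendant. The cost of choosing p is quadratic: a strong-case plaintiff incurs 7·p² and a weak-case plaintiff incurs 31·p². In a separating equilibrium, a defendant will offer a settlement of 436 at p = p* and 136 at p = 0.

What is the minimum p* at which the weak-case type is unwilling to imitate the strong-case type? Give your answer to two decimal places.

3.11

The weak-case type at p = 0 receives 136; imitating at p* yields 436 − 31·p*².
Indifference: 136 = 436 − 31·p*², so p*² = (436 − 136) / 31 ≈ 9.6774.
p* = √9.6774 ≈ 3.11.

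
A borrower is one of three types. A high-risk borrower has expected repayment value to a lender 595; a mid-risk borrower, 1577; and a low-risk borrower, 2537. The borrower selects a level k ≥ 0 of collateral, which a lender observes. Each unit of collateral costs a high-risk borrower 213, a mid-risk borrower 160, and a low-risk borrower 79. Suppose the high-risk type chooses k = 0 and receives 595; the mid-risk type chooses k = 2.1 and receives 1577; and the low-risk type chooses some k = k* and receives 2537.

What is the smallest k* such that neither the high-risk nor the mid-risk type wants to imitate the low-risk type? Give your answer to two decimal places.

Mid-risk type (on-path payoff 1577 − 160×2.1 = 1241) won't mimic when 1241 ≥ 2537 − 160·k*, i.e. k* ≥ 8.10.
High-risk type (on-path payoff 595) won't mimic when 595 ≥ 2537 − 213·k*, i.e. k* ≥ 9.12.
Both must hold, so k* = max(9.12, 8.10) = 9.12. The high-risk type's constraint binds.

9.12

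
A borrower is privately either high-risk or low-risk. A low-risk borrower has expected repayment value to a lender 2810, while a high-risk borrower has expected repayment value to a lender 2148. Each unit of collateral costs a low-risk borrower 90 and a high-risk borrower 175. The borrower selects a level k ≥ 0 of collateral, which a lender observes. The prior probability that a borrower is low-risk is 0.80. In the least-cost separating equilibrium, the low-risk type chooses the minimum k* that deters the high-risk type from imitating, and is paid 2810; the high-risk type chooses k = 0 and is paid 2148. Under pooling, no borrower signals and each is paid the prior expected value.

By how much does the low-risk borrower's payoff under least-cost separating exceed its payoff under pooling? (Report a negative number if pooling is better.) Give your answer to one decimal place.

Least-cost separating signal: k* solves 2148 = 2810 − 175·k*, so k* = (2810 − 2148)/175 ≈ 3.7829.
Low-risk type's separating payoff: 2810 − 90 × k* = 2810 − 90 × (2810 − 2148)/175 = 2810 − 59580/175 ≈ 2469.543.
Pooling payoff: 0.80 × 2810 + 0.20 × 2148 = 2677.6.
Difference: 2469.543 − 2677.6 = -208.057, i.e. -208.1 to one decimal place.
The low-risk type would prefer the pooling outcome.

-208.1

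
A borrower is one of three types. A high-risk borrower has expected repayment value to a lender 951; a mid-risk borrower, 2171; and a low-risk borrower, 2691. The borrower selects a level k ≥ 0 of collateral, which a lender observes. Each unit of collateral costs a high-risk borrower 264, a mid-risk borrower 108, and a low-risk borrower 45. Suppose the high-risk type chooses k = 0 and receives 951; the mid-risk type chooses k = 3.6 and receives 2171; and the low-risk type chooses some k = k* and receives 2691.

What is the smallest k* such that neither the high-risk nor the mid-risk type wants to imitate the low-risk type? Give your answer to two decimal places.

8.41

Mid-risk type (on-path payoff 2171 − 108×3.6 = 1782.2) won't mimic when 1782.2 ≥ 2691 − 108·k*, i.e. k* ≥ 8.41.
High-risk type (on-path payoff 951) won't mimic when 951 ≥ 2691 − 264·k*, i.e. k* ≥ 6.59.
Both must hold, so k* = max(6.59, 8.41) = 8.41. The mid-risk type's constraint binds.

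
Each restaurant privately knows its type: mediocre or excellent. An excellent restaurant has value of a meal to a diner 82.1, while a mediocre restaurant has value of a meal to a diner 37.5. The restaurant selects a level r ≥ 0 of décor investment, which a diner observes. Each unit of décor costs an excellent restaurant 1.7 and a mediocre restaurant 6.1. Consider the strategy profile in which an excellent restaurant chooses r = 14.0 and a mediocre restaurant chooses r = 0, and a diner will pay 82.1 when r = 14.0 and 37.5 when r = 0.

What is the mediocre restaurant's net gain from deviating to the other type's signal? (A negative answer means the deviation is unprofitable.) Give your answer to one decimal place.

-40.8

Playing r = 0 the mediocre restaurant receives 37.5.
Deviating to r = 14.0 brings payment 82.1 at cost 6.1 × 14.0 = 85.4, netting -3.3.
Gain from deviating: -3.3 − 37.5 = -40.8.
The gain is negative, so the mediocre type's incentive-compatibility constraint is satisfied.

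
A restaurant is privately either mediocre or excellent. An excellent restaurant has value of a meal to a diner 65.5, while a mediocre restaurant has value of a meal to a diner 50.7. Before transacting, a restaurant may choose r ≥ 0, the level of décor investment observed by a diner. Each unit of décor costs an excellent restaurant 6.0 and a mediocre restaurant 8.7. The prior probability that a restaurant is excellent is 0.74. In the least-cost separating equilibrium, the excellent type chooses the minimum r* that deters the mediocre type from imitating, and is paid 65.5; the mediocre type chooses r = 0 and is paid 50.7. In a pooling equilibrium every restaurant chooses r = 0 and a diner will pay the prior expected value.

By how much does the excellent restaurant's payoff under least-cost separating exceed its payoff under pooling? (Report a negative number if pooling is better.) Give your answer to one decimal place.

Least-cost separating signal: r* solves 50.7 = 65.5 − 8.7·r*, so r* = (65.5 − 50.7)/8.7 ≈ 1.7011.
Excellent type's separating payoff: 65.5 − 6.0 × r* = 65.5 − 6.0 × (65.5 − 50.7)/8.7 = 65.5 − 88.8/8.7 ≈ 55.293.
Pooling payoff: 0.74 × 65.5 + 0.26 × 50.7 = 61.652.
Difference: 55.293 − 61.652 = -6.359, i.e. -6.4 to one decimal place.
The excellent type would prefer the pooling outcome.

-6.4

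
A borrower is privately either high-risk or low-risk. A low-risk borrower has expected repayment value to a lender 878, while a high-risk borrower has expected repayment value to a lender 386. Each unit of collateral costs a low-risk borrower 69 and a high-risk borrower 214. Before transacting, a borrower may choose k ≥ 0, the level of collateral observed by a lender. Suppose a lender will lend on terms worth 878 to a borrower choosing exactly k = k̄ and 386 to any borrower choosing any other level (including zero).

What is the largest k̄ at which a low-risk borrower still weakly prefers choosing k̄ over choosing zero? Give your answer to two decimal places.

Choosing k̄ yields the low-risk type 878 − 69·k̄; choosing zero yields 386.
The low-risk type is indifferent at 878 − 69·k̄ = 386, i.e. k̄ = (878 − 386) / 69 ≈ 7.13.
For any k̄ above 7.13 the low-risk type would rather pool at zero, so separation collapses.

7.13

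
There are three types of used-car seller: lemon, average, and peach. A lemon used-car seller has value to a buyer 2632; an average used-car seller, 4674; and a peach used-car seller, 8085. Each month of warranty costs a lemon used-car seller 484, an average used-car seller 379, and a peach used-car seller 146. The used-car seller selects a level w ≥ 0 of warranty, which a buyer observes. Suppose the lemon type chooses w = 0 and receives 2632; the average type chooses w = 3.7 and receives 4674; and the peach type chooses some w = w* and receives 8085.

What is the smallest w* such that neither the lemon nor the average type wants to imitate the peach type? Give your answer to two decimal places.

Lemon type (on-path payoff 2632) won't mimic when 2632 ≥ 8085 − 484·w*, i.e. w* ≥ 11.27.
Average type (on-path payoff 4674 − 379×3.7 = 3271.7) won't mimic when 3271.7 ≥ 8085 − 379·w*, i.e. w* ≥ 12.70.
Both must hold, so w* = max(11.27, 12.70) = 12.70. The average type's constraint binds.

12.70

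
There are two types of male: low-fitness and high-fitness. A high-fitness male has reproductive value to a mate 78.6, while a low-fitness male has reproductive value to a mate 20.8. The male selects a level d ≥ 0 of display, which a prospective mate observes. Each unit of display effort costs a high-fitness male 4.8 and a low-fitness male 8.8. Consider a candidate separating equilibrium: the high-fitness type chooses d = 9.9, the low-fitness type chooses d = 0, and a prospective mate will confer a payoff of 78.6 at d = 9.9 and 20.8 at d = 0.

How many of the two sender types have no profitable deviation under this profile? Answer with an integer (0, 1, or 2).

2

High-fitness type: signal → 78.6 − 4.8 × 9.9 = 31.08; deviate to 0 → 20.8. IC holds (31.08 ≥ 20.8).
Low-fitness type: stay at 0 → 20.8; mimic → 78.6 − 8.8 × 9.9 = -8.52. IC holds (20.8 ≥ -8.52).
2 of 2 constraints hold, so this is a separating equilibrium.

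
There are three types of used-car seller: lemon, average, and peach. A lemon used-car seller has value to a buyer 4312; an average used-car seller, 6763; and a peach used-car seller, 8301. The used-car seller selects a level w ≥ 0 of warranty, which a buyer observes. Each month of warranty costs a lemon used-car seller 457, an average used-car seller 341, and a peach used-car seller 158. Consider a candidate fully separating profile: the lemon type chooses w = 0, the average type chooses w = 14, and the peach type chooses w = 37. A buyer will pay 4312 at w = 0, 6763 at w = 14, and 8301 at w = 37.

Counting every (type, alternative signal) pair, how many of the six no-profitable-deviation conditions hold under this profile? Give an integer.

3

Average (own payoff 6763 − 341×14 = 1989): to w=0 gives 4312 → profitable ✗; to w=37 gives 8301 − 341×37 = -4316 → no gain ✓.
Peach (own payoff 8301 − 158×37 = 2455): to w=0 gives 4312 → profitable ✗; to w=14 gives 6763 − 158×14 = 4551 → profitable ✗.
Lemon (own payoff 4312): to w=14 gives 6763 − 457×14 = 365 → no gain ✓; to w=37 gives 8301 − 457×37 = -8608 → no gain ✓.
3 of the 6 constraints hold; not an equilibrium.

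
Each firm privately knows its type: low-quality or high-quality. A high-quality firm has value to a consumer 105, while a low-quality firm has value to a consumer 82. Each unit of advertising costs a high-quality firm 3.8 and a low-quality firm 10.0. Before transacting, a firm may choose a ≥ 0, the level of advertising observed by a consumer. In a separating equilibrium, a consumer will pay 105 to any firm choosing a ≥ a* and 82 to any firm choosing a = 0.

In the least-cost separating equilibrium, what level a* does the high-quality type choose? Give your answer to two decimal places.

A low-quality firm choosing a = 0 receives 82.
Imitating at a* instead would pay 105 at cost 10.0·a*, netting 105 − 10.0·a*.
Indifference: 82 = 105 − 10.0·a*, so a* = (105 − 82) / 10.0 = 2.30.
This is the low-quality type's binding incentive-compatibility constraint; any a ≥ 2.30 sustains separation on that side.

2.30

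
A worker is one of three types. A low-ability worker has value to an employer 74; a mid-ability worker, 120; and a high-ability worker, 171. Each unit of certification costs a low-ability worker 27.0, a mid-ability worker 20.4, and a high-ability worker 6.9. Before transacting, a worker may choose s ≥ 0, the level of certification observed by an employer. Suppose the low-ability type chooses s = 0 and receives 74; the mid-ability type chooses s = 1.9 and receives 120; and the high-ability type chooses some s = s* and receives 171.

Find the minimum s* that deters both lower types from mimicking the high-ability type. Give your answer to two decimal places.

4.40

Low-ability type (on-path payoff 74) won't mimic when 74 ≥ 171 − 27.0·s*, i.e. s* ≥ 3.59.
Mid-ability type (on-path payoff 120 − 20.4×1.9 = 81.24) won't mimic when 81.24 ≥ 171 − 20.4·s*, i.e. s* ≥ 4.40.
Both must hold, so s* = max(3.59, 4.40) = 4.40. The mid-ability type's constraint binds.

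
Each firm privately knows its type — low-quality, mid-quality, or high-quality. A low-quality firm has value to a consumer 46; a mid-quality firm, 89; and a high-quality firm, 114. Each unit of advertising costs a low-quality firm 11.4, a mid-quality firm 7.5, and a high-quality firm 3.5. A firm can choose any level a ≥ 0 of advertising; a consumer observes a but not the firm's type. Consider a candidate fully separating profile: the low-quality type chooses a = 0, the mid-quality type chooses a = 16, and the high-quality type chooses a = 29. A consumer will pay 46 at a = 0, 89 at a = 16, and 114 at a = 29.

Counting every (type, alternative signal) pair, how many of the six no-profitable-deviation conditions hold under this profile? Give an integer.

3

High-quality (own payoff 114 − 3.5×29 = 12.5): to a=0 gives 46 → profitable ✗; to a=16 gives 89 − 3.5×16 = 33 → profitable ✗.
Mid-quality (own payoff 89 − 7.5×16 = -31): to a=0 gives 46 → profitable ✗; to a=29 gives 114 − 7.5×29 = -103.5 → no gain ✓.
Low-quality (own payoff 46): to a=16 gives 89 − 11.4×16 = -93.4 → no gain ✓; to a=29 gives 114 − 11.4×29 = -216.6 → no gain ✓.
3 of the 6 constraints hold; not an equilibrium.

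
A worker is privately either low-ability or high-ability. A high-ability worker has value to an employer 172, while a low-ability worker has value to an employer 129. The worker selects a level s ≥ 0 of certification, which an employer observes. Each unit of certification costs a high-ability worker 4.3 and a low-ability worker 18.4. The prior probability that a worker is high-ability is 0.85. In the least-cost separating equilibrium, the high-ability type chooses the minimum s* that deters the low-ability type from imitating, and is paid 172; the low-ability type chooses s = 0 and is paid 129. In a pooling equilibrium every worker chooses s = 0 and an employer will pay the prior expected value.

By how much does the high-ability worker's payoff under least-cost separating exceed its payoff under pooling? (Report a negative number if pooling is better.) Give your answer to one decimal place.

-3.6

Least-cost separating signal: s* solves 129 = 172 − 18.4·s*, so s* = (172 − 129)/18.4 ≈ 2.3370.
High-ability type's separating payoff: 172 − 4.3 × s* = 172 − 4.3 × (172 − 129)/18.4 = 172 − 184.9/18.4 ≈ 161.951.
Pooling payoff: 0.85 × 172 + 0.15 × 129 = 165.55.
Difference: 161.951 − 165.55 = -3.599, i.e. -3.6 to one decimal place.
The high-ability type would prefer the pooling outcome.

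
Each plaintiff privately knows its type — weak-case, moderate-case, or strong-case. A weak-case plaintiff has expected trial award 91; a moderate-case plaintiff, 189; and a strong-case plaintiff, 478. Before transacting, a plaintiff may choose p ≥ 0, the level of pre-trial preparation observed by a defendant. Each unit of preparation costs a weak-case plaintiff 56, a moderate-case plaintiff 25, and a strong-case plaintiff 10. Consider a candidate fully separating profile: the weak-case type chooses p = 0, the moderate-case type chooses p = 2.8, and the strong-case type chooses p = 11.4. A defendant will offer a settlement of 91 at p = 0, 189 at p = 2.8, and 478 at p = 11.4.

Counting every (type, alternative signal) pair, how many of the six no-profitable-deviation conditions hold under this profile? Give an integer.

Moderate-case (own payoff 189 − 25×2.8 = 119): to p=0 gives 91 → no gain ✓; to p=11.4 gives 478 − 25×11.4 = 193 → profitable ✗.
Strong-case (own payoff 478 − 10×11.4 = 364): to p=0 gives 91 → no gain ✓; to p=2.8 gives 189 − 10×2.8 = 161 → no gain ✓.
Weak-case (own payoff 91): to p=2.8 gives 189 − 56×2.8 = 32.2 → no gain ✓; to p=11.4 gives 478 − 56×11.4 = -160.4 → no gain ✓.
5 of the 6 constraints hold; not an equilibrium.

5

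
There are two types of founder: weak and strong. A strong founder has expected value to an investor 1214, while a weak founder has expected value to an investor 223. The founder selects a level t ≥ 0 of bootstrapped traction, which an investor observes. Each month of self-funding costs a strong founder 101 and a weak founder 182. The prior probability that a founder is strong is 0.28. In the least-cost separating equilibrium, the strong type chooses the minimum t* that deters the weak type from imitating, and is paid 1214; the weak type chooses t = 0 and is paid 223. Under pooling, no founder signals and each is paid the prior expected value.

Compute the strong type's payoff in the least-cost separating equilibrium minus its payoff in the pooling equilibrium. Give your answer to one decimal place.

163.6

Least-cost separating signal: t* solves 223 = 1214 − 182·t*, so t* = (1214 − 223)/182 ≈ 5.4451.
Strong type's separating payoff: 1214 − 101 × t* = 1214 − 101 × (1214 − 223)/182 = 1214 − 100091/182 ≈ 664.049.
Pooling payoff: 0.28 × 1214 + 0.72 × 223 = 500.48.
Difference: 664.049 − 500.48 = 163.569, i.e. 163.6 to one decimal place.
The strong type prefers to separate.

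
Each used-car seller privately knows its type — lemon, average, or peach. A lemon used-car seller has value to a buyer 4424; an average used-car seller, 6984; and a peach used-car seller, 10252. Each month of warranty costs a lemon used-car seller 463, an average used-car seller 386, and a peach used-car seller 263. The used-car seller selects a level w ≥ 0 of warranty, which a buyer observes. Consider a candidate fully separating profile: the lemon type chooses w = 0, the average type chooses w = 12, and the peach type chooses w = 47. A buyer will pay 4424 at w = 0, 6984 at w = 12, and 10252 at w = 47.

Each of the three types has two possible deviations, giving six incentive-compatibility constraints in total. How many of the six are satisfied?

3

Peach (own payoff 10252 − 263×47 = -2109): to w=0 gives 4424 → profitable ✗; to w=12 gives 6984 − 263×12 = 3828 → profitable ✗.
Average (own payoff 6984 − 386×12 = 2352): to w=0 gives 4424 → profitable ✗; to w=47 gives 10252 − 386×47 = -7890 → no gain ✓.
Lemon (own payoff 4424): to w=12 gives 6984 − 463×12 = 1428 → no gain ✓; to w=47 gives 10252 − 463×47 = -11509 → no gain ✓.
3 of the 6 constraints hold; not an equilibrium.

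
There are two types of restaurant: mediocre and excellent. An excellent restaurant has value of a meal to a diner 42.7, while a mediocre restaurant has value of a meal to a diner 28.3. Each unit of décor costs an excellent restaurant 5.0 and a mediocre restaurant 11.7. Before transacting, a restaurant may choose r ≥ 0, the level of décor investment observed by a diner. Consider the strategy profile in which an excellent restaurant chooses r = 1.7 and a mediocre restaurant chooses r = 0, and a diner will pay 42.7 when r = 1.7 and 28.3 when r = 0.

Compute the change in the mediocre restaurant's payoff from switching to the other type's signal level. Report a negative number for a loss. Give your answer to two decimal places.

Playing r = 0 the mediocre restaurant receives 28.3.
Deviating to r = 1.7 brings payment 42.7 at cost 11.7 × 1.7 = 19.89, netting 22.81.
Gain from deviating: 22.81 − 28.3 = -5.49.
The gain is negative, so the mediocre type's incentive-compatibility constraint is satisfied.

-5.49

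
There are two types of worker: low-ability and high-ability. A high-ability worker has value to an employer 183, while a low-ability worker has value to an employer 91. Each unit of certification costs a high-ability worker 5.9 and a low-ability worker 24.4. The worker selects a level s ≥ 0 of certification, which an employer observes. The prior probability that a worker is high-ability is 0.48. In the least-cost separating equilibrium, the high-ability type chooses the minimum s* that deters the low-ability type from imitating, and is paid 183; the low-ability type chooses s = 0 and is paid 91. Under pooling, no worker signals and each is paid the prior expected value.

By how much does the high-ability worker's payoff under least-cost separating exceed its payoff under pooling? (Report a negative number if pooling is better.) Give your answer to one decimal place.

Least-cost separating signal: s* solves 91 = 183 − 24.4·s*, so s* = (183 − 91)/24.4 ≈ 3.7705.
High-ability type's separating payoff: 183 − 5.9 × s* = 183 − 5.9 × (183 − 91)/24.4 = 183 − 542.8/24.4 ≈ 160.754.
Pooling payoff: 0.48 × 183 + 0.52 × 91 = 135.16.
Difference: 160.754 − 135.16 = 25.594, i.e. 25.6 to one decimal place.
The high-ability type prefers to separate.

25.6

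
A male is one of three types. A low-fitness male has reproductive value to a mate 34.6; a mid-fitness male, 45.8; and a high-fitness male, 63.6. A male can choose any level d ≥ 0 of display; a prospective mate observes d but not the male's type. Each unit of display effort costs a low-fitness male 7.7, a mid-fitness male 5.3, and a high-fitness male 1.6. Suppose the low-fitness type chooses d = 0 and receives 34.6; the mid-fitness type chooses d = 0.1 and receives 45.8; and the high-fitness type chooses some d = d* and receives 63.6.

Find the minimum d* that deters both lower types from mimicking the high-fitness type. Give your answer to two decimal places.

Mid-fitness type (on-path payoff 45.8 − 5.3×0.1 = 45.27) won't mimic when 45.27 ≥ 63.6 − 5.3·d*, i.e. d* ≥ 3.46.
Low-fitness type (on-path payoff 34.6) won't mimic when 34.6 ≥ 63.6 − 7.7·d*, i.e. d* ≥ 3.77.
Both must hold, so d* = max(3.77, 3.46) = 3.77. The low-fitness type's constraint binds.

3.77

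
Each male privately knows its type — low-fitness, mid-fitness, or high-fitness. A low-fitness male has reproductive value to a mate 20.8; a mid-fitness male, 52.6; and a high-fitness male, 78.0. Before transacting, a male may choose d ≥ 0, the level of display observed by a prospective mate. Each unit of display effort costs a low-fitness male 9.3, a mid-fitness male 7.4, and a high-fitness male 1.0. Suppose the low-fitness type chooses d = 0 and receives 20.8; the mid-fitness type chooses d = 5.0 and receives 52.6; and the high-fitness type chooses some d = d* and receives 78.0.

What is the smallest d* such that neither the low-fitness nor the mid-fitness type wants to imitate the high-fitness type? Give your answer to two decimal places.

Mid-fitness type (on-path payoff 52.6 − 7.4×5.0 = 15.6) won't mimic when 15.6 ≥ 78.0 − 7.4·d*, i.e. d* ≥ 8.43.
Low-fitness type (on-path payoff 20.8) won't mimic when 20.8 ≥ 78.0 − 9.3·d*, i.e. d* ≥ 6.15.
Both must hold, so d* = max(6.15, 8.43) = 8.43. The mid-fitness type's constraint binds.

8.43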